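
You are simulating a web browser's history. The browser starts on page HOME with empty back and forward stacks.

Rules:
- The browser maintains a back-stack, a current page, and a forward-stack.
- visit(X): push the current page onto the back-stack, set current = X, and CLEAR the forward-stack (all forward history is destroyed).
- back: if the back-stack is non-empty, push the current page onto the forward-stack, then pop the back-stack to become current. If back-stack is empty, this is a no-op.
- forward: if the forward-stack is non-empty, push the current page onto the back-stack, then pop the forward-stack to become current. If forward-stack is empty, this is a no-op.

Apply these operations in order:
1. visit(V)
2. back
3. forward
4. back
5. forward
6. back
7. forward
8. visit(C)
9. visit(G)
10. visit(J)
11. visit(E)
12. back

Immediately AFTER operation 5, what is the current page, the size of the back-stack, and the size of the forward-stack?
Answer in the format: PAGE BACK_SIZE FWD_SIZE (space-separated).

After 1 (visit(V)): cur=V back=1 fwd=0
After 2 (back): cur=HOME back=0 fwd=1
After 3 (forward): cur=V back=1 fwd=0
After 4 (back): cur=HOME back=0 fwd=1
After 5 (forward): cur=V back=1 fwd=0

V 1 0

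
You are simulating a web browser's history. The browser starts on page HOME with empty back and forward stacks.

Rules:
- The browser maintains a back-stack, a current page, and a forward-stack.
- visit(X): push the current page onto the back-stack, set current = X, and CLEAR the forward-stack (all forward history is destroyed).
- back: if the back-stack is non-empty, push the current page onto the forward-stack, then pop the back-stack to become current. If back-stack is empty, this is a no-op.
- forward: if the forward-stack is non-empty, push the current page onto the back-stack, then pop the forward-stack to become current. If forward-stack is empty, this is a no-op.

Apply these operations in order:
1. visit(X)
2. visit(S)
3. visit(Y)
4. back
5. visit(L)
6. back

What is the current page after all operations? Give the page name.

After 1 (visit(X)): cur=X back=1 fwd=0
After 2 (visit(S)): cur=S back=2 fwd=0
After 3 (visit(Y)): cur=Y back=3 fwd=0
After 4 (back): cur=S back=2 fwd=1
After 5 (visit(L)): cur=L back=3 fwd=0
After 6 (back): cur=S back=2 fwd=1

Answer: S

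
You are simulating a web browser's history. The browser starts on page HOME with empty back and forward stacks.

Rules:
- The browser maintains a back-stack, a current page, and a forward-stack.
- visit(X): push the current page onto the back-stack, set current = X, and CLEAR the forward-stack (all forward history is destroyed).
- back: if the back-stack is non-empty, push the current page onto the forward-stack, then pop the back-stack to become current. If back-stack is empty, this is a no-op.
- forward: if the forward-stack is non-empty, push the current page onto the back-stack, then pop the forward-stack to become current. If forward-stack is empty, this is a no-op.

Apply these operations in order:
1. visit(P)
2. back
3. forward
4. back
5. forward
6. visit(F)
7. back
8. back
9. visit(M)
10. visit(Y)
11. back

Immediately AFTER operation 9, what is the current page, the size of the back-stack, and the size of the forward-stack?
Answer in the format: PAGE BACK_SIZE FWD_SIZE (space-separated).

After 1 (visit(P)): cur=P back=1 fwd=0
After 2 (back): cur=HOME back=0 fwd=1
After 3 (forward): cur=P back=1 fwd=0
After 4 (back): cur=HOME back=0 fwd=1
After 5 (forward): cur=P back=1 fwd=0
After 6 (visit(F)): cur=F back=2 fwd=0
After 7 (back): cur=P back=1 fwd=1
After 8 (back): cur=HOME back=0 fwd=2
After 9 (visit(M)): cur=M back=1 fwd=0

M 1 0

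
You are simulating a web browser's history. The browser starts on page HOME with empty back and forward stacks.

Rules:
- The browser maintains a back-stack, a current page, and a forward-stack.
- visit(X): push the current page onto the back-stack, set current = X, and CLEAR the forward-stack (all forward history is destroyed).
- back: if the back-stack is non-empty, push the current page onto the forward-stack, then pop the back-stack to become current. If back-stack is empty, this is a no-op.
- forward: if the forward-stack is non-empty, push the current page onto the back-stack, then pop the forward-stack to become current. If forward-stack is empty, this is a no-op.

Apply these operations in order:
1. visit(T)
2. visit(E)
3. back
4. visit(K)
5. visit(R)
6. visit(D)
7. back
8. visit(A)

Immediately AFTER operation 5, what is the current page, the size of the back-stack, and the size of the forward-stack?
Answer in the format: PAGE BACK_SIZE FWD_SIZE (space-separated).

After 1 (visit(T)): cur=T back=1 fwd=0
After 2 (visit(E)): cur=E back=2 fwd=0
After 3 (back): cur=T back=1 fwd=1
After 4 (visit(K)): cur=K back=2 fwd=0
After 5 (visit(R)): cur=R back=3 fwd=0

R 3 0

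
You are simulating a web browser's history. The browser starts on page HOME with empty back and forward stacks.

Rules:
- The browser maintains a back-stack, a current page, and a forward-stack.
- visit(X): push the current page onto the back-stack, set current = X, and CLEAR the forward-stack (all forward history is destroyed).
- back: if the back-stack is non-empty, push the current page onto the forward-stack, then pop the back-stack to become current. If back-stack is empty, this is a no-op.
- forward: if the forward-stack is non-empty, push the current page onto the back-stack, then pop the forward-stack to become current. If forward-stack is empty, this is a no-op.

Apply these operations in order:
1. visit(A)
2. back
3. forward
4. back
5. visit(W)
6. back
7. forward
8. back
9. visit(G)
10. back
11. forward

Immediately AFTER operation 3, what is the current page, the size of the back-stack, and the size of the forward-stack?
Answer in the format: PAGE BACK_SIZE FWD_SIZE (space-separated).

After 1 (visit(A)): cur=A back=1 fwd=0
After 2 (back): cur=HOME back=0 fwd=1
After 3 (forward): cur=A back=1 fwd=0

A 1 0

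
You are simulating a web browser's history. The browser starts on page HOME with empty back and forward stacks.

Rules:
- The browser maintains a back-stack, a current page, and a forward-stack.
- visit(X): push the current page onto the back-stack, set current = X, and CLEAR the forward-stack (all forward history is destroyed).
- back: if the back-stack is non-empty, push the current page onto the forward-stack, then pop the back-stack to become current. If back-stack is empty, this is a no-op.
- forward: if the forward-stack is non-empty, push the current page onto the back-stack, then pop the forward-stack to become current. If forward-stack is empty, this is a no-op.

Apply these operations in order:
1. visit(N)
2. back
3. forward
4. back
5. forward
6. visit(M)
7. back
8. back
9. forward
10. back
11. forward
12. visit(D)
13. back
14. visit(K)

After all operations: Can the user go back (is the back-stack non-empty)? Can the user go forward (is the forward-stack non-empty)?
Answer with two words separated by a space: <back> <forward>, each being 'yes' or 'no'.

Answer: yes no

Derivation:
After 1 (visit(N)): cur=N back=1 fwd=0
After 2 (back): cur=HOME back=0 fwd=1
After 3 (forward): cur=N back=1 fwd=0
After 4 (back): cur=HOME back=0 fwd=1
After 5 (forward): cur=N back=1 fwd=0
After 6 (visit(M)): cur=M back=2 fwd=0
After 7 (back): cur=N back=1 fwd=1
After 8 (back): cur=HOME back=0 fwd=2
After 9 (forward): cur=N back=1 fwd=1
After 10 (back): cur=HOME back=0 fwd=2
After 11 (forward): cur=N back=1 fwd=1
After 12 (visit(D)): cur=D back=2 fwd=0
After 13 (back): cur=N back=1 fwd=1
After 14 (visit(K)): cur=K back=2 fwd=0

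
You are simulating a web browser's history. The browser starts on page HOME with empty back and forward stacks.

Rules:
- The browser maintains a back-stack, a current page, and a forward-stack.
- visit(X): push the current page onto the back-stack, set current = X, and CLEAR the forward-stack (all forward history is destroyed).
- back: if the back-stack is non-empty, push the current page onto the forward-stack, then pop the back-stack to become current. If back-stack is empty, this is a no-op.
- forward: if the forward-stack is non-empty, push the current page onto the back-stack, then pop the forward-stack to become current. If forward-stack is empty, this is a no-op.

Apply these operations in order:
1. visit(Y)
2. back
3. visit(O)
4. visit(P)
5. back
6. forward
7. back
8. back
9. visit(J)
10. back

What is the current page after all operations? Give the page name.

Answer: HOME

Derivation:
After 1 (visit(Y)): cur=Y back=1 fwd=0
After 2 (back): cur=HOME back=0 fwd=1
After 3 (visit(O)): cur=O back=1 fwd=0
After 4 (visit(P)): cur=P back=2 fwd=0
After 5 (back): cur=O back=1 fwd=1
After 6 (forward): cur=P back=2 fwd=0
After 7 (back): cur=O back=1 fwd=1
After 8 (back): cur=HOME back=0 fwd=2
After 9 (visit(J)): cur=J back=1 fwd=0
After 10 (back): cur=HOME back=0 fwd=1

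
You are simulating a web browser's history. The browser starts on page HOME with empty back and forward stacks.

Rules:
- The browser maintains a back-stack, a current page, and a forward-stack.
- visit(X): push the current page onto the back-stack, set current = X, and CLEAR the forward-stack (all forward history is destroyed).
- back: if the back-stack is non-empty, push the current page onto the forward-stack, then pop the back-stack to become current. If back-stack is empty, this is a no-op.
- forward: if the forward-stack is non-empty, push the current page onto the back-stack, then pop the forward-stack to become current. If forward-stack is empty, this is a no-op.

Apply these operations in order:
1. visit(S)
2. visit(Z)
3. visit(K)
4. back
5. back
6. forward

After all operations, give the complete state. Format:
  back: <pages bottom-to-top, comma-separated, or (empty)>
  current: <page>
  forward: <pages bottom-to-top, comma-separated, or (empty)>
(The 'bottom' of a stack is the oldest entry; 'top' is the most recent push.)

After 1 (visit(S)): cur=S back=1 fwd=0
After 2 (visit(Z)): cur=Z back=2 fwd=0
After 3 (visit(K)): cur=K back=3 fwd=0
After 4 (back): cur=Z back=2 fwd=1
After 5 (back): cur=S back=1 fwd=2
After 6 (forward): cur=Z back=2 fwd=1

Answer: back: HOME,S
current: Z
forward: K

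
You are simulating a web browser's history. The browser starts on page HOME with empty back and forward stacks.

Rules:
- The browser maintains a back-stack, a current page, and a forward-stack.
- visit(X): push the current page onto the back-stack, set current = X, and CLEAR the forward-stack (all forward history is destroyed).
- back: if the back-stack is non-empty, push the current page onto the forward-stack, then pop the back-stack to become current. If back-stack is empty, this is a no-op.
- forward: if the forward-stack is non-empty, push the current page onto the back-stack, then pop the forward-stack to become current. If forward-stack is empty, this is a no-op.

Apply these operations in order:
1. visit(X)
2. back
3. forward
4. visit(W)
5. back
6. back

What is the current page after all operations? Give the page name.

After 1 (visit(X)): cur=X back=1 fwd=0
After 2 (back): cur=HOME back=0 fwd=1
After 3 (forward): cur=X back=1 fwd=0
After 4 (visit(W)): cur=W back=2 fwd=0
After 5 (back): cur=X back=1 fwd=1
After 6 (back): cur=HOME back=0 fwd=2

Answer: HOME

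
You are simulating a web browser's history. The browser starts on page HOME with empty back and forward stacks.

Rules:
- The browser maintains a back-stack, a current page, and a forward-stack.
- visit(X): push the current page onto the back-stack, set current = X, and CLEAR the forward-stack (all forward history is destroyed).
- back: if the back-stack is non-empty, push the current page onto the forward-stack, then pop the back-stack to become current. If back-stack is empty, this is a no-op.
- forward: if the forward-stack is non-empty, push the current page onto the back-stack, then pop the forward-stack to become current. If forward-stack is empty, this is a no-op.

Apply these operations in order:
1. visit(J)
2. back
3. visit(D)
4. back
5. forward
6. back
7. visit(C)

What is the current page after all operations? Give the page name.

After 1 (visit(J)): cur=J back=1 fwd=0
After 2 (back): cur=HOME back=0 fwd=1
After 3 (visit(D)): cur=D back=1 fwd=0
After 4 (back): cur=HOME back=0 fwd=1
After 5 (forward): cur=D back=1 fwd=0
After 6 (back): cur=HOME back=0 fwd=1
After 7 (visit(C)): cur=C back=1 fwd=0

Answer: C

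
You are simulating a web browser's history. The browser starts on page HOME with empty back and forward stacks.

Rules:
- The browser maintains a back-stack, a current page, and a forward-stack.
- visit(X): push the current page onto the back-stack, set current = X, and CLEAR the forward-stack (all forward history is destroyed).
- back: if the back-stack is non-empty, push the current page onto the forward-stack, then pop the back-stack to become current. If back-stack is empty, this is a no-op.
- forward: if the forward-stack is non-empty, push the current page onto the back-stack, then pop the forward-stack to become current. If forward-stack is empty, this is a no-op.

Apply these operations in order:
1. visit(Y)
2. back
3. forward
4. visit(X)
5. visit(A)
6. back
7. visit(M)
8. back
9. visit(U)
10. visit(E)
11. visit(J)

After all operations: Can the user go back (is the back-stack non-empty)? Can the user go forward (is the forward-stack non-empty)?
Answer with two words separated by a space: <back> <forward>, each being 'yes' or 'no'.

Answer: yes no

Derivation:
After 1 (visit(Y)): cur=Y back=1 fwd=0
After 2 (back): cur=HOME back=0 fwd=1
After 3 (forward): cur=Y back=1 fwd=0
After 4 (visit(X)): cur=X back=2 fwd=0
After 5 (visit(A)): cur=A back=3 fwd=0
After 6 (back): cur=X back=2 fwd=1
After 7 (visit(M)): cur=M back=3 fwd=0
After 8 (back): cur=X back=2 fwd=1
After 9 (visit(U)): cur=U back=3 fwd=0
After 10 (visit(E)): cur=E back=4 fwd=0
After 11 (visit(J)): cur=J back=5 fwd=0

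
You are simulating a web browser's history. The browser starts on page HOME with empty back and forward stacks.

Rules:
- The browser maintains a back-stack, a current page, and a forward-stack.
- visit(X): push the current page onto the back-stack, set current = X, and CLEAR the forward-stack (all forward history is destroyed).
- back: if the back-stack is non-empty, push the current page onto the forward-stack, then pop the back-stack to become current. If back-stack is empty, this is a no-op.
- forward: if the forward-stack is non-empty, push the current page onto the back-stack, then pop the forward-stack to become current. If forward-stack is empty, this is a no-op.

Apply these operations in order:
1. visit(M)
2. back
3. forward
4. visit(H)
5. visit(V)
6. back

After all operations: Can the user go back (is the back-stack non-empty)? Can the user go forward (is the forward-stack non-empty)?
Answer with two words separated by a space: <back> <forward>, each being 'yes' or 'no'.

Answer: yes yes

Derivation:
After 1 (visit(M)): cur=M back=1 fwd=0
After 2 (back): cur=HOME back=0 fwd=1
After 3 (forward): cur=M back=1 fwd=0
After 4 (visit(H)): cur=H back=2 fwd=0
After 5 (visit(V)): cur=V back=3 fwd=0
After 6 (back): cur=H back=2 fwd=1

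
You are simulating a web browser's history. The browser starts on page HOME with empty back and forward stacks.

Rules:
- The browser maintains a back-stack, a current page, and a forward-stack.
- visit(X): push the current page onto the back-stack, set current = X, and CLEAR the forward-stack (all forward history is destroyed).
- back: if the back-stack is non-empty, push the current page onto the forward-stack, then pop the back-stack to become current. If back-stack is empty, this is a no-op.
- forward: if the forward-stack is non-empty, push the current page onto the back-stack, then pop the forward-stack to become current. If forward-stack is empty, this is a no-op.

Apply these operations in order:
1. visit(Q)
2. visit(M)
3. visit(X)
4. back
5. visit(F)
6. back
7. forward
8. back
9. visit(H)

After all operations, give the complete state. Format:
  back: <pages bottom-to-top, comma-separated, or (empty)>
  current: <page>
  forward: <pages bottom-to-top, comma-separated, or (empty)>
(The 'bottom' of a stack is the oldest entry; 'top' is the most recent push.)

After 1 (visit(Q)): cur=Q back=1 fwd=0
After 2 (visit(M)): cur=M back=2 fwd=0
After 3 (visit(X)): cur=X back=3 fwd=0
After 4 (back): cur=M back=2 fwd=1
After 5 (visit(F)): cur=F back=3 fwd=0
After 6 (back): cur=M back=2 fwd=1
After 7 (forward): cur=F back=3 fwd=0
After 8 (back): cur=M back=2 fwd=1
After 9 (visit(H)): cur=H back=3 fwd=0

Answer: back: HOME,Q,M
current: H
forward: (empty)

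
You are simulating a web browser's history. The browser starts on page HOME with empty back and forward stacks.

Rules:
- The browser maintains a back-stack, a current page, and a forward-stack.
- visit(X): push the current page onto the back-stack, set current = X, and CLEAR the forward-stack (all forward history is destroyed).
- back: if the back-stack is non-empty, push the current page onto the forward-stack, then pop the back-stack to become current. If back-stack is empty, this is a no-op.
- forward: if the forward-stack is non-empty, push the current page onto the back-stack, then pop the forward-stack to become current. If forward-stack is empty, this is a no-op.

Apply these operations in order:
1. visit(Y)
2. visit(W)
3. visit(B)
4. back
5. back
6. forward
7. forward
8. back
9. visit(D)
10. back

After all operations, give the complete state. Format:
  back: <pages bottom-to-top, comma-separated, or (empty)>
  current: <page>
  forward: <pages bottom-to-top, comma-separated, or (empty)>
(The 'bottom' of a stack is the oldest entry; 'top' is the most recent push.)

After 1 (visit(Y)): cur=Y back=1 fwd=0
After 2 (visit(W)): cur=W back=2 fwd=0
After 3 (visit(B)): cur=B back=3 fwd=0
After 4 (back): cur=W back=2 fwd=1
After 5 (back): cur=Y back=1 fwd=2
After 6 (forward): cur=W back=2 fwd=1
After 7 (forward): cur=B back=3 fwd=0
After 8 (back): cur=W back=2 fwd=1
After 9 (visit(D)): cur=D back=3 fwd=0
After 10 (back): cur=W back=2 fwd=1

Answer: back: HOME,Y
current: W
forward: D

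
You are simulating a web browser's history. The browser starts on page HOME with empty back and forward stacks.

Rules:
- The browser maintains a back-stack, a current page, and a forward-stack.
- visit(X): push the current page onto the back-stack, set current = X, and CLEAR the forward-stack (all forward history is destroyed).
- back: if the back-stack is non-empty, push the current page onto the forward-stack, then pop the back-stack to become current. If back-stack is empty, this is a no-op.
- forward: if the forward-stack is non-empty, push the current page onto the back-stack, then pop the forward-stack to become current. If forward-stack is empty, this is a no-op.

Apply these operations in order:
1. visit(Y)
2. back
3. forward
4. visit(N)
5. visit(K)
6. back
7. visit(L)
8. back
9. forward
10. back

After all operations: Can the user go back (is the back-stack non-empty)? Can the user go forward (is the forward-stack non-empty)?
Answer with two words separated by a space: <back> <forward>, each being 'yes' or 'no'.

Answer: yes yes

Derivation:
After 1 (visit(Y)): cur=Y back=1 fwd=0
After 2 (back): cur=HOME back=0 fwd=1
After 3 (forward): cur=Y back=1 fwd=0
After 4 (visit(N)): cur=N back=2 fwd=0
After 5 (visit(K)): cur=K back=3 fwd=0
After 6 (back): cur=N back=2 fwd=1
After 7 (visit(L)): cur=L back=3 fwd=0
After 8 (back): cur=N back=2 fwd=1
After 9 (forward): cur=L back=3 fwd=0
After 10 (back): cur=N back=2 fwd=1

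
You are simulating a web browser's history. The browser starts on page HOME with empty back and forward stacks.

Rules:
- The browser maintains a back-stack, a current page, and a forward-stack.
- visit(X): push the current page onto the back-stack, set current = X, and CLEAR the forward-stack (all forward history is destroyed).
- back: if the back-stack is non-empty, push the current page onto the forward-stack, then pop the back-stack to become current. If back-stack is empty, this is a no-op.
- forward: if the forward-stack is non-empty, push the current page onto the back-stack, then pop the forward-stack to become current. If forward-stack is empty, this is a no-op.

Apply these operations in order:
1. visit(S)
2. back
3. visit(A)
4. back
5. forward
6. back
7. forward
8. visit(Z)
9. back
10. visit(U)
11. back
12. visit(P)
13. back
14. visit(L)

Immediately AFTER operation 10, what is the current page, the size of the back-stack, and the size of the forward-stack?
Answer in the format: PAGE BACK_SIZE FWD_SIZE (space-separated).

After 1 (visit(S)): cur=S back=1 fwd=0
After 2 (back): cur=HOME back=0 fwd=1
After 3 (visit(A)): cur=A back=1 fwd=0
After 4 (back): cur=HOME back=0 fwd=1
After 5 (forward): cur=A back=1 fwd=0
After 6 (back): cur=HOME back=0 fwd=1
After 7 (forward): cur=A back=1 fwd=0
After 8 (visit(Z)): cur=Z back=2 fwd=0
After 9 (back): cur=A back=1 fwd=1
After 10 (visit(U)): cur=U back=2 fwd=0

U 2 0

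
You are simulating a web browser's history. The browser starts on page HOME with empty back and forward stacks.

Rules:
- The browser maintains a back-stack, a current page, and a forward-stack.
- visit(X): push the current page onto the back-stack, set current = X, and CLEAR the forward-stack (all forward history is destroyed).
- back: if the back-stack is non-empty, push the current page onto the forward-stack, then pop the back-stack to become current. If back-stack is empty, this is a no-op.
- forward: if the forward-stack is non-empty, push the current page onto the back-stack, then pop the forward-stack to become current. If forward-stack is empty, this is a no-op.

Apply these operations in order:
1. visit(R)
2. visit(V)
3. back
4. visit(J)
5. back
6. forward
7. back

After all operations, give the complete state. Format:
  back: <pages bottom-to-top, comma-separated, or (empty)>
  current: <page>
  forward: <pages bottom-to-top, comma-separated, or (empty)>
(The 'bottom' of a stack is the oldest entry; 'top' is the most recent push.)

After 1 (visit(R)): cur=R back=1 fwd=0
After 2 (visit(V)): cur=V back=2 fwd=0
After 3 (back): cur=R back=1 fwd=1
After 4 (visit(J)): cur=J back=2 fwd=0
After 5 (back): cur=R back=1 fwd=1
After 6 (forward): cur=J back=2 fwd=0
After 7 (back): cur=R back=1 fwd=1

Answer: back: HOME
current: R
forward: J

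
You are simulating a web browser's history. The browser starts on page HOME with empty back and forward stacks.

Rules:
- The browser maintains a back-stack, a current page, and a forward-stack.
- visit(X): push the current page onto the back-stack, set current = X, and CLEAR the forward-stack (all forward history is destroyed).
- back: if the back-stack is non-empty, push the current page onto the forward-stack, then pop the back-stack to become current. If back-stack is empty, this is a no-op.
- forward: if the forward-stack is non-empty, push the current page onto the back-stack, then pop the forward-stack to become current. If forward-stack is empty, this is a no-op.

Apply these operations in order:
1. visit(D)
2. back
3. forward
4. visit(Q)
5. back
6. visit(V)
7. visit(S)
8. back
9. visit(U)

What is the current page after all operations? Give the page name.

After 1 (visit(D)): cur=D back=1 fwd=0
After 2 (back): cur=HOME back=0 fwd=1
After 3 (forward): cur=D back=1 fwd=0
After 4 (visit(Q)): cur=Q back=2 fwd=0
After 5 (back): cur=D back=1 fwd=1
After 6 (visit(V)): cur=V back=2 fwd=0
After 7 (visit(S)): cur=S back=3 fwd=0
After 8 (back): cur=V back=2 fwd=1
After 9 (visit(U)): cur=U back=3 fwd=0

Answer: U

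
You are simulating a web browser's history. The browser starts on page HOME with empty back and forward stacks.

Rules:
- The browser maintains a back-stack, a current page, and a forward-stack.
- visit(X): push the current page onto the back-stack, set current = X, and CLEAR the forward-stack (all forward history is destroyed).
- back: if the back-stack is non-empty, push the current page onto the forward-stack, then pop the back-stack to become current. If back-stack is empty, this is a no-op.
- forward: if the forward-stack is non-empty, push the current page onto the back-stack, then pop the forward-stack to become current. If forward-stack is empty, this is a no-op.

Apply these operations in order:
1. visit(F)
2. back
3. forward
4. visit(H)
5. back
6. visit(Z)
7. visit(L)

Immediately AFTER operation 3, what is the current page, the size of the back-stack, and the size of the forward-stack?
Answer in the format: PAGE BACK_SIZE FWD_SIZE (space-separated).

After 1 (visit(F)): cur=F back=1 fwd=0
After 2 (back): cur=HOME back=0 fwd=1
After 3 (forward): cur=F back=1 fwd=0

F 1 0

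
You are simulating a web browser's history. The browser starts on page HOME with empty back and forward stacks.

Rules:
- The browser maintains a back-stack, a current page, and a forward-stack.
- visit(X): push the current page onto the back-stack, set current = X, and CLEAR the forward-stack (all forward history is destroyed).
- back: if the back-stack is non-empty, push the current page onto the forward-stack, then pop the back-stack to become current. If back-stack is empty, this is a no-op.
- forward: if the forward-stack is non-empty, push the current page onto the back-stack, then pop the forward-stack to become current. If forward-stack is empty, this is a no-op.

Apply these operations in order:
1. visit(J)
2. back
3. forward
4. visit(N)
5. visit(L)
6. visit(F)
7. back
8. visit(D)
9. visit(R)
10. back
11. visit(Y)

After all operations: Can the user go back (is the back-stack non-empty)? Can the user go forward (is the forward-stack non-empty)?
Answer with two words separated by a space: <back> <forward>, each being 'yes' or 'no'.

After 1 (visit(J)): cur=J back=1 fwd=0
After 2 (back): cur=HOME back=0 fwd=1
After 3 (forward): cur=J back=1 fwd=0
After 4 (visit(N)): cur=N back=2 fwd=0
After 5 (visit(L)): cur=L back=3 fwd=0
After 6 (visit(F)): cur=F back=4 fwd=0
After 7 (back): cur=L back=3 fwd=1
After 8 (visit(D)): cur=D back=4 fwd=0
After 9 (visit(R)): cur=R back=5 fwd=0
After 10 (back): cur=D back=4 fwd=1
After 11 (visit(Y)): cur=Y back=5 fwd=0

Answer: yes no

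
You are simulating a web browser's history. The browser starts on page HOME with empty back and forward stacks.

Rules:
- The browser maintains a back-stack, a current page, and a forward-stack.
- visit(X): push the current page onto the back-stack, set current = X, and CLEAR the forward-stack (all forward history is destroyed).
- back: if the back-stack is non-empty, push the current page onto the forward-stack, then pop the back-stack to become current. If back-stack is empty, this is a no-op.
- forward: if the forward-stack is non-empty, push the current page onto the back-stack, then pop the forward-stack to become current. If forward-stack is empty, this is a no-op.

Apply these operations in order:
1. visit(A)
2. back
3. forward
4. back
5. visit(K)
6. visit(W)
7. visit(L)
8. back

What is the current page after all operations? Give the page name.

Answer: W

Derivation:
After 1 (visit(A)): cur=A back=1 fwd=0
After 2 (back): cur=HOME back=0 fwd=1
After 3 (forward): cur=A back=1 fwd=0
After 4 (back): cur=HOME back=0 fwd=1
After 5 (visit(K)): cur=K back=1 fwd=0
After 6 (visit(W)): cur=W back=2 fwd=0
After 7 (visit(L)): cur=L back=3 fwd=0
After 8 (back): cur=W back=2 fwd=1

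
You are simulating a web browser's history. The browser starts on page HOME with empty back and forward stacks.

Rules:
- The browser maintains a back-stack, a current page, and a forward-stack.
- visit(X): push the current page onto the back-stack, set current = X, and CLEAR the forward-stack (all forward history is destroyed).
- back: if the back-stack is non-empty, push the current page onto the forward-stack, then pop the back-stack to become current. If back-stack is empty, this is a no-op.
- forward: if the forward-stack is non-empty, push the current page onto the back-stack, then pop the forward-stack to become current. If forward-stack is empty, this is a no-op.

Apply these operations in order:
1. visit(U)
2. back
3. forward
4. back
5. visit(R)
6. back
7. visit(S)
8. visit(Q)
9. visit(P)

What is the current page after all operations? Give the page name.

After 1 (visit(U)): cur=U back=1 fwd=0
After 2 (back): cur=HOME back=0 fwd=1
After 3 (forward): cur=U back=1 fwd=0
After 4 (back): cur=HOME back=0 fwd=1
After 5 (visit(R)): cur=R back=1 fwd=0
After 6 (back): cur=HOME back=0 fwd=1
After 7 (visit(S)): cur=S back=1 fwd=0
After 8 (visit(Q)): cur=Q back=2 fwd=0
After 9 (visit(P)): cur=P back=3 fwd=0

Answer: P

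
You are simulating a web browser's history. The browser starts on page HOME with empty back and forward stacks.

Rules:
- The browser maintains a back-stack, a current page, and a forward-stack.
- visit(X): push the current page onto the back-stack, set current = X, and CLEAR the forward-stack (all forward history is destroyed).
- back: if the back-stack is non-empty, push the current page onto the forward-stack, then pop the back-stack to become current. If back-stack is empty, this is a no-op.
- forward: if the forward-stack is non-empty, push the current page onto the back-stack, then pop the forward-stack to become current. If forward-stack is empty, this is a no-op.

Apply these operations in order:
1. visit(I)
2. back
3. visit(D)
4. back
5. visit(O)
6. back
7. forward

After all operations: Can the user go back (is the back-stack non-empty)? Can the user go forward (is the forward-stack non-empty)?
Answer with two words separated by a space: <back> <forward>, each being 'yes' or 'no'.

Answer: yes no

Derivation:
After 1 (visit(I)): cur=I back=1 fwd=0
After 2 (back): cur=HOME back=0 fwd=1
After 3 (visit(D)): cur=D back=1 fwd=0
After 4 (back): cur=HOME back=0 fwd=1
After 5 (visit(O)): cur=O back=1 fwd=0
After 6 (back): cur=HOME back=0 fwd=1
After 7 (forward): cur=O back=1 fwd=0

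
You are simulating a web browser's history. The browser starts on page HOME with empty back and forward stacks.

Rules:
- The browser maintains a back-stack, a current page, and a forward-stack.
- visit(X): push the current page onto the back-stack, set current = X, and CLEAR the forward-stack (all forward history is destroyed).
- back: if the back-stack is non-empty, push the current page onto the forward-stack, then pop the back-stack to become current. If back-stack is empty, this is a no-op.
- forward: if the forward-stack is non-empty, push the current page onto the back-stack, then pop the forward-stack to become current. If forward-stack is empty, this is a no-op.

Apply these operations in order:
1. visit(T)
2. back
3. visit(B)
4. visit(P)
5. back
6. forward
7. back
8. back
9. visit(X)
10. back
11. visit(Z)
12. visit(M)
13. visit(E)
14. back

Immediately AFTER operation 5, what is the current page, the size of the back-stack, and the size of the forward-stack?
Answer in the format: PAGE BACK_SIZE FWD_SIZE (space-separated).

After 1 (visit(T)): cur=T back=1 fwd=0
After 2 (back): cur=HOME back=0 fwd=1
After 3 (visit(B)): cur=B back=1 fwd=0
After 4 (visit(P)): cur=P back=2 fwd=0
After 5 (back): cur=B back=1 fwd=1

B 1 1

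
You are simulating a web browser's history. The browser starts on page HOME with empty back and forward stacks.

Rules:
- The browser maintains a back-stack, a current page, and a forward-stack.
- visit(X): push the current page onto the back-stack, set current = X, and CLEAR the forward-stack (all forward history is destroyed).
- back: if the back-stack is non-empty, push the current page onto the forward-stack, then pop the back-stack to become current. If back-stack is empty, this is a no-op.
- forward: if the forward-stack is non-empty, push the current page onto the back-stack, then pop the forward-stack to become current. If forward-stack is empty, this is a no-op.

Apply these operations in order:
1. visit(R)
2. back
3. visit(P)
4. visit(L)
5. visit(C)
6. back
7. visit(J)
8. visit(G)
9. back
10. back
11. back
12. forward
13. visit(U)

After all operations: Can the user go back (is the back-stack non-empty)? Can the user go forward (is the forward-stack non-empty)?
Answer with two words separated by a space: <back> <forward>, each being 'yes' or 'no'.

After 1 (visit(R)): cur=R back=1 fwd=0
After 2 (back): cur=HOME back=0 fwd=1
After 3 (visit(P)): cur=P back=1 fwd=0
After 4 (visit(L)): cur=L back=2 fwd=0
After 5 (visit(C)): cur=C back=3 fwd=0
After 6 (back): cur=L back=2 fwd=1
After 7 (visit(J)): cur=J back=3 fwd=0
After 8 (visit(G)): cur=G back=4 fwd=0
After 9 (back): cur=J back=3 fwd=1
After 10 (back): cur=L back=2 fwd=2
After 11 (back): cur=P back=1 fwd=3
After 12 (forward): cur=L back=2 fwd=2
After 13 (visit(U)): cur=U back=3 fwd=0

Answer: yes no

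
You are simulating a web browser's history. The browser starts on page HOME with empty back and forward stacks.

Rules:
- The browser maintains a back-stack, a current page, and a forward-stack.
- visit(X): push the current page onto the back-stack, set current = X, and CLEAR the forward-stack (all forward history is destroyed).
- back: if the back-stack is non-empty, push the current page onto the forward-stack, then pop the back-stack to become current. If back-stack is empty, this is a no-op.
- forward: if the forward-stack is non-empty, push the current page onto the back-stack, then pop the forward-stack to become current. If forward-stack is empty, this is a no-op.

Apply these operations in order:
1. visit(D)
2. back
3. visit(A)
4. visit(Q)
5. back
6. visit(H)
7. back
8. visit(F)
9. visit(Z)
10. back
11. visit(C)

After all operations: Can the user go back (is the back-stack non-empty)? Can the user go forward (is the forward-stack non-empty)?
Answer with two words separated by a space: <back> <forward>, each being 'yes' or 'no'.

After 1 (visit(D)): cur=D back=1 fwd=0
After 2 (back): cur=HOME back=0 fwd=1
After 3 (visit(A)): cur=A back=1 fwd=0
After 4 (visit(Q)): cur=Q back=2 fwd=0
After 5 (back): cur=A back=1 fwd=1
After 6 (visit(H)): cur=H back=2 fwd=0
After 7 (back): cur=A back=1 fwd=1
After 8 (visit(F)): cur=F back=2 fwd=0
After 9 (visit(Z)): cur=Z back=3 fwd=0
After 10 (back): cur=F back=2 fwd=1
After 11 (visit(C)): cur=C back=3 fwd=0

Answer: yes no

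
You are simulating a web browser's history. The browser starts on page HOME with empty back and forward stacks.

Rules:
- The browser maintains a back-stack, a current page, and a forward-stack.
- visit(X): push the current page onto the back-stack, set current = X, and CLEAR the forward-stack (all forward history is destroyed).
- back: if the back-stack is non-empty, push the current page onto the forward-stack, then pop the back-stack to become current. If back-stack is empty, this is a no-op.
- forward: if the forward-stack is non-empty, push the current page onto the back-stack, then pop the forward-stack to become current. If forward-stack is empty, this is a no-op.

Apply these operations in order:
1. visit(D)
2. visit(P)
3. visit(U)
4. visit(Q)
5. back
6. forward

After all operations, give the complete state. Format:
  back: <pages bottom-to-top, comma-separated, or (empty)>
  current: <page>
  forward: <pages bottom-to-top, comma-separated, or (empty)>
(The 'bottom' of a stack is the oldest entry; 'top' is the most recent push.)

After 1 (visit(D)): cur=D back=1 fwd=0
After 2 (visit(P)): cur=P back=2 fwd=0
After 3 (visit(U)): cur=U back=3 fwd=0
After 4 (visit(Q)): cur=Q back=4 fwd=0
After 5 (back): cur=U back=3 fwd=1
After 6 (forward): cur=Q back=4 fwd=0

Answer: back: HOME,D,P,U
current: Q
forward: (empty)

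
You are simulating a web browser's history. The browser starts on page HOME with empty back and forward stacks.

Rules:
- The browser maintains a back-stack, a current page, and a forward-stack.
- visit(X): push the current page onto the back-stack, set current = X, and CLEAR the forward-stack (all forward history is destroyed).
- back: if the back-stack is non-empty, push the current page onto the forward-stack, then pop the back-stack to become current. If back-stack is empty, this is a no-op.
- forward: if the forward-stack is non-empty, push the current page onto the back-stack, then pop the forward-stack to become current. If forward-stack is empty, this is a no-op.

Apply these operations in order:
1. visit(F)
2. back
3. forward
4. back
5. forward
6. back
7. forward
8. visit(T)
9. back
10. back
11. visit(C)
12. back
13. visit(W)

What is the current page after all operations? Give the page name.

After 1 (visit(F)): cur=F back=1 fwd=0
After 2 (back): cur=HOME back=0 fwd=1
After 3 (forward): cur=F back=1 fwd=0
After 4 (back): cur=HOME back=0 fwd=1
After 5 (forward): cur=F back=1 fwd=0
After 6 (back): cur=HOME back=0 fwd=1
After 7 (forward): cur=F back=1 fwd=0
After 8 (visit(T)): cur=T back=2 fwd=0
After 9 (back): cur=F back=1 fwd=1
After 10 (back): cur=HOME back=0 fwd=2
After 11 (visit(C)): cur=C back=1 fwd=0
After 12 (back): cur=HOME back=0 fwd=1
After 13 (visit(W)): cur=W back=1 fwd=0

Answer: W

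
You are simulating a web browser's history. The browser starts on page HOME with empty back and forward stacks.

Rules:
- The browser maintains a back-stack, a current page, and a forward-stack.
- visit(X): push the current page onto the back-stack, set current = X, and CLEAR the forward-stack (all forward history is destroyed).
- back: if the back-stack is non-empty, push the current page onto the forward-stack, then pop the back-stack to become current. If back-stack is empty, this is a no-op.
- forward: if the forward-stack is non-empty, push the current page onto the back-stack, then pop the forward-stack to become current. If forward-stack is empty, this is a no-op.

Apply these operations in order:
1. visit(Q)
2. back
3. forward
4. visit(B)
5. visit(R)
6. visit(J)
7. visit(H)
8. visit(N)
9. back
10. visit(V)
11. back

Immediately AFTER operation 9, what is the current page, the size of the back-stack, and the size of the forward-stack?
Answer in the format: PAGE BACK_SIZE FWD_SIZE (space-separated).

After 1 (visit(Q)): cur=Q back=1 fwd=0
After 2 (back): cur=HOME back=0 fwd=1
After 3 (forward): cur=Q back=1 fwd=0
After 4 (visit(B)): cur=B back=2 fwd=0
After 5 (visit(R)): cur=R back=3 fwd=0
After 6 (visit(J)): cur=J back=4 fwd=0
After 7 (visit(H)): cur=H back=5 fwd=0
After 8 (visit(N)): cur=N back=6 fwd=0
After 9 (back): cur=H back=5 fwd=1

H 5 1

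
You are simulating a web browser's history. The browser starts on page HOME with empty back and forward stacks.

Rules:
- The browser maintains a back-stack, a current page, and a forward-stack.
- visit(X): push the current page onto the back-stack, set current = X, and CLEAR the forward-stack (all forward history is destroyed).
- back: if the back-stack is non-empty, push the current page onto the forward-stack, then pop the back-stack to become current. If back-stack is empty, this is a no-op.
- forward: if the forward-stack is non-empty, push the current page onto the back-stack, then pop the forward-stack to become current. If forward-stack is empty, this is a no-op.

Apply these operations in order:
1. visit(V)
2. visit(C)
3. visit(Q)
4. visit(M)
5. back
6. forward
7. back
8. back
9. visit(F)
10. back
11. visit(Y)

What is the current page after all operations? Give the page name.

Answer: Y

Derivation:
After 1 (visit(V)): cur=V back=1 fwd=0
After 2 (visit(C)): cur=C back=2 fwd=0
After 3 (visit(Q)): cur=Q back=3 fwd=0
After 4 (visit(M)): cur=M back=4 fwd=0
After 5 (back): cur=Q back=3 fwd=1
After 6 (forward): cur=M back=4 fwd=0
After 7 (back): cur=Q back=3 fwd=1
After 8 (back): cur=C back=2 fwd=2
After 9 (visit(F)): cur=F back=3 fwd=0
After 10 (back): cur=C back=2 fwd=1
After 11 (visit(Y)): cur=Y back=3 fwd=0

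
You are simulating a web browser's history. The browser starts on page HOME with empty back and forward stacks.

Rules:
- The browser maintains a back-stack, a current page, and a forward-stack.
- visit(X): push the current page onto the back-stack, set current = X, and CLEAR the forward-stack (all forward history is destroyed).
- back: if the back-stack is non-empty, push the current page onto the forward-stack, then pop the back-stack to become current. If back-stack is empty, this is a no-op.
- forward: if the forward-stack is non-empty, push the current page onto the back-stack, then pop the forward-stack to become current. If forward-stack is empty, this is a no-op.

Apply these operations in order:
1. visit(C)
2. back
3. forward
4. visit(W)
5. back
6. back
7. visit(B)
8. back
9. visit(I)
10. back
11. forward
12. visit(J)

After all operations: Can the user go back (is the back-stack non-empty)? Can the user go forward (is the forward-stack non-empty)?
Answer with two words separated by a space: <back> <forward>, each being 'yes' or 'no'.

Answer: yes no

Derivation:
After 1 (visit(C)): cur=C back=1 fwd=0
After 2 (back): cur=HOME back=0 fwd=1
After 3 (forward): cur=C back=1 fwd=0
After 4 (visit(W)): cur=W back=2 fwd=0
After 5 (back): cur=C back=1 fwd=1
After 6 (back): cur=HOME back=0 fwd=2
After 7 (visit(B)): cur=B back=1 fwd=0
After 8 (back): cur=HOME back=0 fwd=1
After 9 (visit(I)): cur=I back=1 fwd=0
After 10 (back): cur=HOME back=0 fwd=1
After 11 (forward): cur=I back=1 fwd=0
After 12 (visit(J)): cur=J back=2 fwd=0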